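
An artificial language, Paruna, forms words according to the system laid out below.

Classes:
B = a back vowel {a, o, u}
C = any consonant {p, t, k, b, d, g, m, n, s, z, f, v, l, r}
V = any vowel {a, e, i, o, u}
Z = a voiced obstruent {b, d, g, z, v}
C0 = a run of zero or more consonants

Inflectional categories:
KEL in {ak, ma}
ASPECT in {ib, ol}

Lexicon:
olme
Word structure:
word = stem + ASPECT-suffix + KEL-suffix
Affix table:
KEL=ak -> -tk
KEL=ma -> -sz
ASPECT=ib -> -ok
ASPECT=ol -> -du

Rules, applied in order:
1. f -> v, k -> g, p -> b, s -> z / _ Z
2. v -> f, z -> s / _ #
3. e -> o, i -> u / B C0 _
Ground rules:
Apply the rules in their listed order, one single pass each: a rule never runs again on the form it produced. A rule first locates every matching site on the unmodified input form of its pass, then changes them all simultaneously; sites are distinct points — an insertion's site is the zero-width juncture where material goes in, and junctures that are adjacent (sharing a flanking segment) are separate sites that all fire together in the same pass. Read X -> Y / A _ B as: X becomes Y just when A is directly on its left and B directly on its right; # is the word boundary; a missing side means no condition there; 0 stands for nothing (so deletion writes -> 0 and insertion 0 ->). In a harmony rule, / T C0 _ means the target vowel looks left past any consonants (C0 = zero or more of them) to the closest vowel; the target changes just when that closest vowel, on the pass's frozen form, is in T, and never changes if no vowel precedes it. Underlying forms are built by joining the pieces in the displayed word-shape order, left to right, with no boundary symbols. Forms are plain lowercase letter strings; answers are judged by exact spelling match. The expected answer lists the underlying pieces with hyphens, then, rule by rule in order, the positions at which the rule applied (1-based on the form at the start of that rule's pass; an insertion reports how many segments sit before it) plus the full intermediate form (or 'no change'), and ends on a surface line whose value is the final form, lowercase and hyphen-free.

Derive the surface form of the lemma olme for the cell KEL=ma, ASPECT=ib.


underlying: olme-ok-sz
1. f -> v, k -> g, p -> b, s -> z / _ Z: fires at position(s) 7: olmeokzz
2. v -> f, z -> s / _ #: fires at position(s) 8: olmeokzs
3. e -> o, i -> u / B C0 _: fires at position(s) 4: olmookzs
surface: olmookzs


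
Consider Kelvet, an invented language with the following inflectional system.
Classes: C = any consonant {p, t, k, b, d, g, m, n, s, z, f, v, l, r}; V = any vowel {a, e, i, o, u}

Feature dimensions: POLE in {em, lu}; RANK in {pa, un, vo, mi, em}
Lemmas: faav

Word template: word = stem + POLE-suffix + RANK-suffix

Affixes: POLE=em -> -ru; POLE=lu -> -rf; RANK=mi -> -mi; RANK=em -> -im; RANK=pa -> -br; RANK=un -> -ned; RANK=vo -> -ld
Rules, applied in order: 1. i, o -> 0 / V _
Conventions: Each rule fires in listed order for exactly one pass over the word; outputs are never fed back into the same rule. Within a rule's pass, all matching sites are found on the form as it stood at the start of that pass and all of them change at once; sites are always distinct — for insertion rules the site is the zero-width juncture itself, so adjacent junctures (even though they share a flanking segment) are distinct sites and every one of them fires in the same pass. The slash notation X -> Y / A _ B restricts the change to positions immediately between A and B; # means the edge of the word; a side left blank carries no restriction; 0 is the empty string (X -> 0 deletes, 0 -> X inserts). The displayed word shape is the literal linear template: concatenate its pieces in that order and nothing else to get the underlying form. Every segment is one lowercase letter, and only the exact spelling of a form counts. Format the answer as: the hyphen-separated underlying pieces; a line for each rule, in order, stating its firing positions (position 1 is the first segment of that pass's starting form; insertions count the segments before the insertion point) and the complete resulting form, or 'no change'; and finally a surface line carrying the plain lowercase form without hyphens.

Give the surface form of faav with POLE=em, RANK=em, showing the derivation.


underlying: faav-ru-im
1. i, o -> 0 / V _: fires at position(s) 7: faavrum
surface: faavrum


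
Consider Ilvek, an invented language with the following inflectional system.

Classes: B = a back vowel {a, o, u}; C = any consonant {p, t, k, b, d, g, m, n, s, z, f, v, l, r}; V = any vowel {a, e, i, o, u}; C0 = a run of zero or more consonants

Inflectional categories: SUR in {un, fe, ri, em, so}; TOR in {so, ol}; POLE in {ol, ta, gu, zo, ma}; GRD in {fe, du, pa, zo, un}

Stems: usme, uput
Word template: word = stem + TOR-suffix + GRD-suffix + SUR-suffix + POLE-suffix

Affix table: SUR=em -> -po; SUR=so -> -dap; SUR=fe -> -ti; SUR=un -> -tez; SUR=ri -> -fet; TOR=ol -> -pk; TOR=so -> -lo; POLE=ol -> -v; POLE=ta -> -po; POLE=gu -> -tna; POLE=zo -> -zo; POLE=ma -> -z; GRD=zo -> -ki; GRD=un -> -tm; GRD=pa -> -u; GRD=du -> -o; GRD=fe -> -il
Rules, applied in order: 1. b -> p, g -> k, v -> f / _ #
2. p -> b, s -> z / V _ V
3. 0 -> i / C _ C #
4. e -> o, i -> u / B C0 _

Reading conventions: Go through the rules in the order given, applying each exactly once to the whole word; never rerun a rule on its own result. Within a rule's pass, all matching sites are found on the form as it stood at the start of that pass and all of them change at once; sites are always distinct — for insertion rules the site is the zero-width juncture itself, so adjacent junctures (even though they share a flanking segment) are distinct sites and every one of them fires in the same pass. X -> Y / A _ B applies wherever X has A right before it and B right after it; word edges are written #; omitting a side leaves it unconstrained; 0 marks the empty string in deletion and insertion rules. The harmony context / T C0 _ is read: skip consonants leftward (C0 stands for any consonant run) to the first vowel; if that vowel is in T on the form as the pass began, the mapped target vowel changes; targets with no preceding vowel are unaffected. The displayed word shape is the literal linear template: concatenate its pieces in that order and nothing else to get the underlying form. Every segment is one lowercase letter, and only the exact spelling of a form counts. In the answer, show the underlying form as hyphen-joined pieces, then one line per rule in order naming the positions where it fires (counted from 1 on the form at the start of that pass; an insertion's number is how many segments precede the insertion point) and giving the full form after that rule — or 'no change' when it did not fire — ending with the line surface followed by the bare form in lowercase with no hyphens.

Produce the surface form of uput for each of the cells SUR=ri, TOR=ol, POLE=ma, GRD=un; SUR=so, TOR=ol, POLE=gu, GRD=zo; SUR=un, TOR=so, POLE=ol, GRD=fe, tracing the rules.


cell SUR=ri, TOR=ol, POLE=ma, GRD=un:
underlying: uput-pk-tm-fet-z
1. b -> p, g -> k, v -> f / _ #: no change
2. p -> b, s -> z / V _ V: fires at position(s) 2: ubutpktmfetz
3. 0 -> i / C _ C #: inserts after position(s) 11: ubutpktmfetiz
4. e -> o, i -> u / B C0 _: fires at position(s) 10: ubutpktmfotiz
surface: ubutpktmfotiz

cell SUR=so, TOR=ol, POLE=gu, GRD=zo:
underlying: uput-pk-ki-dap-tna
1. b -> p, g -> k, v -> f / _ #: no change
2. p -> b, s -> z / V _ V: fires at position(s) 2: ubutpkkidaptna
3. 0 -> i / C _ C #: no change
4. e -> o, i -> u / B C0 _: fires at position(s) 8: ubutpkkudaptna
surface: ubutpkkudaptna

cell SUR=un, TOR=so, POLE=ol, GRD=fe:
underlying: uput-lo-il-tez-v
1. b -> p, g -> k, v -> f / _ #: fires at position(s) 12: uputloiltezf
2. p -> b, s -> z / V _ V: fires at position(s) 2: ubutloiltezf
3. 0 -> i / C _ C #: inserts after position(s) 11: ubutloiltezif
4. e -> o, i -> u / B C0 _: fires at position(s) 7: ubutloultezif
surface: ubutloultezif


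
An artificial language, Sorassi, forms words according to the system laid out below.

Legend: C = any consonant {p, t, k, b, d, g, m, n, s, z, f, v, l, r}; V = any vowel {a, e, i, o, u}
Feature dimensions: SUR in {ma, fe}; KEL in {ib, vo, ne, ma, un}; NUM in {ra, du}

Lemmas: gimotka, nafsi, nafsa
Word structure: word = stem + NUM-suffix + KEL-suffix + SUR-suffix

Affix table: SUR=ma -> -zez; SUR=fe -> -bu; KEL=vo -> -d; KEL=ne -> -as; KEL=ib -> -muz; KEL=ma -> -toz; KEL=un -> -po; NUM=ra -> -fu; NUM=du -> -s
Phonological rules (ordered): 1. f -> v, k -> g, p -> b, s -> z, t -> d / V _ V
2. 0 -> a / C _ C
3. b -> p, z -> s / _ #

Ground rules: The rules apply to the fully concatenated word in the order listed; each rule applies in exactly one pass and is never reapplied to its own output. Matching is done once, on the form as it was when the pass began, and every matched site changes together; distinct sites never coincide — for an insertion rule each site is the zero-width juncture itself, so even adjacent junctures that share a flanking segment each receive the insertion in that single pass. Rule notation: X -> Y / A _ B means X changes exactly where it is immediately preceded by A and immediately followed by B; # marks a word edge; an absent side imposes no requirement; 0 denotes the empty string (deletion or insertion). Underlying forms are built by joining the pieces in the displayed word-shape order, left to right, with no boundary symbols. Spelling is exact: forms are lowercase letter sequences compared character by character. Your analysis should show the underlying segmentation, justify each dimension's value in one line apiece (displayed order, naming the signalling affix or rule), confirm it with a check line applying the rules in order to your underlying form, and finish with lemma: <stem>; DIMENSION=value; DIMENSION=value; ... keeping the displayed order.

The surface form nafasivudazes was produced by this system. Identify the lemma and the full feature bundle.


underlying: nafsi-fu-d-zez
SUR=ma - signalled by the affix -zez
KEL=vo - signalled by the affix -d
NUM=ra - signalled by the affix -fu
check: nafsifudzez -> nafsivudzez -> nafasivudazez -> nafasivudazes
lemma: nafsi; SUR=ma; KEL=vo; NUM=ra


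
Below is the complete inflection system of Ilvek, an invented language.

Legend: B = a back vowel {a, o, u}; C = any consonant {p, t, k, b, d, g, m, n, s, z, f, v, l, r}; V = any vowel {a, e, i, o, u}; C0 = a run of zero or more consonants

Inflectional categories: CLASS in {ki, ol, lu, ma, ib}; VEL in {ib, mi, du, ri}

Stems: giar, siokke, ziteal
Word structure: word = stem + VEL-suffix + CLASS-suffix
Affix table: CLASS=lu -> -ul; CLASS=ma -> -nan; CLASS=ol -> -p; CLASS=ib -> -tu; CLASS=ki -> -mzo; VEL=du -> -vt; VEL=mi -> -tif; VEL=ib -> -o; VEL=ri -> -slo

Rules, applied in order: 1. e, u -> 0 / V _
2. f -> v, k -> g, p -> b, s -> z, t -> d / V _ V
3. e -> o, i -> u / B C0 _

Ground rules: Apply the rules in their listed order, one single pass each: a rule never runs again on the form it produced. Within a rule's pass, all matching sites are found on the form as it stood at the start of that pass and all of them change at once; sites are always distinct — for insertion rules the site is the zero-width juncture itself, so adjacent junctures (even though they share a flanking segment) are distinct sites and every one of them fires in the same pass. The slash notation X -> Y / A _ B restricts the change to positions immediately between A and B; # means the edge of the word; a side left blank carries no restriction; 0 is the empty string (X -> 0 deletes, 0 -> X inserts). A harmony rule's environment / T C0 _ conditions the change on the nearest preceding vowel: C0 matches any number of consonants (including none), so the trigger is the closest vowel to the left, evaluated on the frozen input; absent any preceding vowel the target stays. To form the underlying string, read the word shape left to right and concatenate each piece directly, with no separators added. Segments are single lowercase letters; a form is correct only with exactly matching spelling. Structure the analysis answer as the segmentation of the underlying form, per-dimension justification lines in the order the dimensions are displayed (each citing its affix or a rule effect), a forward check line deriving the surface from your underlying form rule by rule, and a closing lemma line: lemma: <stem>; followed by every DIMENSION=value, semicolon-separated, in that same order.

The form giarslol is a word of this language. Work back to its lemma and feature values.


underlying: giar-slo-ul
CLASS=lu - signalled by the affix -ul
VEL=ri - signalled by the affix -slo
check: giarsloul -> giarslol -> giarslol -> giarslol
lemma: giar; CLASS=lu; VEL=ri


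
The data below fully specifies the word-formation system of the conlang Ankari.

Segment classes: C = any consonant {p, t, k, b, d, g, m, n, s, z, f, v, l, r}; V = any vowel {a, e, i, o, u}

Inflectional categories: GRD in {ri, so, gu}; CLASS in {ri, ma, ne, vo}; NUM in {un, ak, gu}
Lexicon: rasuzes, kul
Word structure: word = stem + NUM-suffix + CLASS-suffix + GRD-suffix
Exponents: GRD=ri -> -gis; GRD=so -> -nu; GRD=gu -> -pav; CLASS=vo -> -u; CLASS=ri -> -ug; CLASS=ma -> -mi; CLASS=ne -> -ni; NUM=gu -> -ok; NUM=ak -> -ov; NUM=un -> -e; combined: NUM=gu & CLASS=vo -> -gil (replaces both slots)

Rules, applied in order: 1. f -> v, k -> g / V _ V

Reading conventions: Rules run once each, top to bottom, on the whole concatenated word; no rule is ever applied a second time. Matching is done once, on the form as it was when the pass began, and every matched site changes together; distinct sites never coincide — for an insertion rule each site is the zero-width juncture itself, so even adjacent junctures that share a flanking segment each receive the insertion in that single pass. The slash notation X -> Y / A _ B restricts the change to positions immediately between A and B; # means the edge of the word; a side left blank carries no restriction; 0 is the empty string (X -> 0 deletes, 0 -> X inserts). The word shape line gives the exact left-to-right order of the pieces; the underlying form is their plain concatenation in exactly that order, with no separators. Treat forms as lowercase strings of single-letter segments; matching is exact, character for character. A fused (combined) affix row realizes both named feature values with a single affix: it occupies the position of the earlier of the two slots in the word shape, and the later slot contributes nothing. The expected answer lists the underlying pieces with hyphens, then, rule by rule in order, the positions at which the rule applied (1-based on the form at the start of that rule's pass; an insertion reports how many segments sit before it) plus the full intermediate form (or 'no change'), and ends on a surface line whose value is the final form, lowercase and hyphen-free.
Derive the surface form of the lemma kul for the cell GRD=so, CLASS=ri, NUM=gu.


underlying: kul-ok-ug-nu
1. f -> v, k -> g / V _ V: fires at position(s) 5: kulogugnu
surface: kulogugnu


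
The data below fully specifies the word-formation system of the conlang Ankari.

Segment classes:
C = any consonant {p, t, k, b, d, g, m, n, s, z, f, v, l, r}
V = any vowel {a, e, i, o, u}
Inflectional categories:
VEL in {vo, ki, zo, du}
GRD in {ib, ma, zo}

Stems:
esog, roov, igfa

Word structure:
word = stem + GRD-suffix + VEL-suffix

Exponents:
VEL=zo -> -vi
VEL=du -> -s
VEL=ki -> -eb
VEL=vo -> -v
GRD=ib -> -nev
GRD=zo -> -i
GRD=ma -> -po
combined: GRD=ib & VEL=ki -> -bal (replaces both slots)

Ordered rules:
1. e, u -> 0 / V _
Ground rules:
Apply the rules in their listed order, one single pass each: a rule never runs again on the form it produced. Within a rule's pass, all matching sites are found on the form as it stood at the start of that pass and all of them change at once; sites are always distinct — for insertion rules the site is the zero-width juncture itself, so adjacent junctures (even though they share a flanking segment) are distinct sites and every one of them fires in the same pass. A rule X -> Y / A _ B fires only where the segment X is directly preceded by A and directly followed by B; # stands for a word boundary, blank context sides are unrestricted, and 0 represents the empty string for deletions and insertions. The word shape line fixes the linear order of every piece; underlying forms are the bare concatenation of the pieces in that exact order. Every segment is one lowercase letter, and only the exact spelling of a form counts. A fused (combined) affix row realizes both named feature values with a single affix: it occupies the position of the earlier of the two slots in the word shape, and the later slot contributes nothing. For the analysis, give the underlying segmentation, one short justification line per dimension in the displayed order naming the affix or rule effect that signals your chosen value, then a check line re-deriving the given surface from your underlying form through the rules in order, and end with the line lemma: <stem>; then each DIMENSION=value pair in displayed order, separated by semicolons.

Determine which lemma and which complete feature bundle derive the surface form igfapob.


underlying: igfa-po-eb
VEL=ki - signalled by the affix -eb
GRD=ma - signalled by the affix -po
check: igfapoeb -> igfapob
lemma: igfa; VEL=ki; GRD=ma


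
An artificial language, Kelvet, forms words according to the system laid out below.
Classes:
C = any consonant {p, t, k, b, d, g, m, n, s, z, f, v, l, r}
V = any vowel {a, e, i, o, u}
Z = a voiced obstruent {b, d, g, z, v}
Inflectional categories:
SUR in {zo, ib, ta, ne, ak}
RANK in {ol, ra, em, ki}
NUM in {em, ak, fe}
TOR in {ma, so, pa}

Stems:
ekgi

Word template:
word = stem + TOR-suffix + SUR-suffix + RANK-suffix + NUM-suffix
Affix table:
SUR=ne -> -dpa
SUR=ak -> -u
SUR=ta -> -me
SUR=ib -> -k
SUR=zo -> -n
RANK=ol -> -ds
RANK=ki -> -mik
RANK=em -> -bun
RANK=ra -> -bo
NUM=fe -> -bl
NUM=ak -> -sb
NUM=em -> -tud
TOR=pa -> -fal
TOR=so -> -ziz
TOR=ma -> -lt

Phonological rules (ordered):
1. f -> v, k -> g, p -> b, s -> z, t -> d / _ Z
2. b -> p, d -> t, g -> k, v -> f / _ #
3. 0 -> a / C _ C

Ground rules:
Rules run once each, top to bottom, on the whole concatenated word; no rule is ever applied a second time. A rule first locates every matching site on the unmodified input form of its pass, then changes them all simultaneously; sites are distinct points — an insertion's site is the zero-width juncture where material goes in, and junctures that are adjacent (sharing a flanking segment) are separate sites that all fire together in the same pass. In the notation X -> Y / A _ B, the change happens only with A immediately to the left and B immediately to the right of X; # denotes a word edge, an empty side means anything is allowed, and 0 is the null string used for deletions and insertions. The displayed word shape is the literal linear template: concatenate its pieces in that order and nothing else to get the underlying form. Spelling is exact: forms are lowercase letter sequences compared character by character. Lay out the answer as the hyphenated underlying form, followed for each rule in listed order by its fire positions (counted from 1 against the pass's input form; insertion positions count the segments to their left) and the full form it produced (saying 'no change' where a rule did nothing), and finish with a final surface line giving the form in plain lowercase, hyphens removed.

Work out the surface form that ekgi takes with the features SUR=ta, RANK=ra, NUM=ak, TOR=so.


underlying: ekgi-ziz-me-bo-sb
1. f -> v, k -> g, p -> b, s -> z, t -> d / _ Z: fires at position(s) 2, 12: eggizizmebozb
2. b -> p, d -> t, g -> k, v -> f / _ #: fires at position(s) 13: eggizizmebozp
3. 0 -> a / C _ C: inserts after position(s) 2, 7, 12: egagizizamebozap
surface: egagizizamebozap


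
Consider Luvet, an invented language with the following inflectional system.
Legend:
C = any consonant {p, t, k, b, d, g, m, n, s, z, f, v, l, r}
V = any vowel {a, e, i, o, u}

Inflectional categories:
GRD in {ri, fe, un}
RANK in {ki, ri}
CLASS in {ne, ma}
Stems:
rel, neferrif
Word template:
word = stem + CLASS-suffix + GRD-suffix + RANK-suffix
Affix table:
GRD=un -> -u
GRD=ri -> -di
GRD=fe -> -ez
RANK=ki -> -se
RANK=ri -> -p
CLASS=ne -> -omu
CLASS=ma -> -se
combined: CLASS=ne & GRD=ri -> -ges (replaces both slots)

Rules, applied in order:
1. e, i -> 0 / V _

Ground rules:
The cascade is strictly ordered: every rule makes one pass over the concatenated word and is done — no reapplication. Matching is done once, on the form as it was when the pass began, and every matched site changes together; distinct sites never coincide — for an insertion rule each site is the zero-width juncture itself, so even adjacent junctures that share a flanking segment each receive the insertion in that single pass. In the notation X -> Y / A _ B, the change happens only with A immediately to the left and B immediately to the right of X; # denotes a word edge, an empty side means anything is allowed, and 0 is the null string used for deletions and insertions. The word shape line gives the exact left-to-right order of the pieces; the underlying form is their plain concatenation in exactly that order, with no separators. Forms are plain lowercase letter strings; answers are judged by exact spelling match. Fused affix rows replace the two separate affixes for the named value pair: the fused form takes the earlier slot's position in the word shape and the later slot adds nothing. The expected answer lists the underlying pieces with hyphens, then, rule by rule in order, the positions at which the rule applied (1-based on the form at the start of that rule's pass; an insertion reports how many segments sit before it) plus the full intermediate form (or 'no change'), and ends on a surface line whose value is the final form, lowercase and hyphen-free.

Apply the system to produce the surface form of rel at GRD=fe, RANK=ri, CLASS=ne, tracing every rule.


underlying: rel-omu-ez-p
1. e, i -> 0 / V _: fires at position(s) 7: relomuzp
surface: relomuzp


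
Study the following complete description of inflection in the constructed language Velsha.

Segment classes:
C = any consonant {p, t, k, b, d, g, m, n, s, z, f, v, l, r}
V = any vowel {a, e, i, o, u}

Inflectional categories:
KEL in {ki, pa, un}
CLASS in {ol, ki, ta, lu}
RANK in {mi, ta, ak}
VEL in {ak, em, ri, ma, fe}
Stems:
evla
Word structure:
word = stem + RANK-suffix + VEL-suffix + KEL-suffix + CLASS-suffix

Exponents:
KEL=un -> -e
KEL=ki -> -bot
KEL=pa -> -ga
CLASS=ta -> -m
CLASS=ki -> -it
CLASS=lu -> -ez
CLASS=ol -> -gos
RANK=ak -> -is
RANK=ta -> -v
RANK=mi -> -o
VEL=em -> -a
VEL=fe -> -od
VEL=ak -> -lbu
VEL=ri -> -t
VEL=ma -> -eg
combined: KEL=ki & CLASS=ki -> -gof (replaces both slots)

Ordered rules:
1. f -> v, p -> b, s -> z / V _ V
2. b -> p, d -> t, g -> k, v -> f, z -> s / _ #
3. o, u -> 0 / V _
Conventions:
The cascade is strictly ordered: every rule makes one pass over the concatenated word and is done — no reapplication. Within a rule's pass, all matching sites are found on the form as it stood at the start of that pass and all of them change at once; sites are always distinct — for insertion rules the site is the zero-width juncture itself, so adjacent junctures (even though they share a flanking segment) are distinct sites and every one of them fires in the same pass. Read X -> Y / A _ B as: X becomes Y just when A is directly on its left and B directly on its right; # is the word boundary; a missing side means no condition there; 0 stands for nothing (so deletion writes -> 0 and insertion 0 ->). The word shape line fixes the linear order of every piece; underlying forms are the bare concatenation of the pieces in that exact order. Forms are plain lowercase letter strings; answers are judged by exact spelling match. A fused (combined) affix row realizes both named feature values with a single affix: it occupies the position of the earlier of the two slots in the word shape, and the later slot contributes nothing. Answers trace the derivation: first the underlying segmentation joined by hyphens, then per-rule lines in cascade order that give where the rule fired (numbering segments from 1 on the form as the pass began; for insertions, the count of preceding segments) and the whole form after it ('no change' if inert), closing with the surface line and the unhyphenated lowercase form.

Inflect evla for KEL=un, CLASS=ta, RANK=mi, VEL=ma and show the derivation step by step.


underlying: evla-o-eg-e-m
1. f -> v, p -> b, s -> z / V _ V: no change
2. b -> p, d -> t, g -> k, v -> f, z -> s / _ #: no change
3. o, u -> 0 / V _: fires at position(s) 5: evlaegem
surface: evlaegem


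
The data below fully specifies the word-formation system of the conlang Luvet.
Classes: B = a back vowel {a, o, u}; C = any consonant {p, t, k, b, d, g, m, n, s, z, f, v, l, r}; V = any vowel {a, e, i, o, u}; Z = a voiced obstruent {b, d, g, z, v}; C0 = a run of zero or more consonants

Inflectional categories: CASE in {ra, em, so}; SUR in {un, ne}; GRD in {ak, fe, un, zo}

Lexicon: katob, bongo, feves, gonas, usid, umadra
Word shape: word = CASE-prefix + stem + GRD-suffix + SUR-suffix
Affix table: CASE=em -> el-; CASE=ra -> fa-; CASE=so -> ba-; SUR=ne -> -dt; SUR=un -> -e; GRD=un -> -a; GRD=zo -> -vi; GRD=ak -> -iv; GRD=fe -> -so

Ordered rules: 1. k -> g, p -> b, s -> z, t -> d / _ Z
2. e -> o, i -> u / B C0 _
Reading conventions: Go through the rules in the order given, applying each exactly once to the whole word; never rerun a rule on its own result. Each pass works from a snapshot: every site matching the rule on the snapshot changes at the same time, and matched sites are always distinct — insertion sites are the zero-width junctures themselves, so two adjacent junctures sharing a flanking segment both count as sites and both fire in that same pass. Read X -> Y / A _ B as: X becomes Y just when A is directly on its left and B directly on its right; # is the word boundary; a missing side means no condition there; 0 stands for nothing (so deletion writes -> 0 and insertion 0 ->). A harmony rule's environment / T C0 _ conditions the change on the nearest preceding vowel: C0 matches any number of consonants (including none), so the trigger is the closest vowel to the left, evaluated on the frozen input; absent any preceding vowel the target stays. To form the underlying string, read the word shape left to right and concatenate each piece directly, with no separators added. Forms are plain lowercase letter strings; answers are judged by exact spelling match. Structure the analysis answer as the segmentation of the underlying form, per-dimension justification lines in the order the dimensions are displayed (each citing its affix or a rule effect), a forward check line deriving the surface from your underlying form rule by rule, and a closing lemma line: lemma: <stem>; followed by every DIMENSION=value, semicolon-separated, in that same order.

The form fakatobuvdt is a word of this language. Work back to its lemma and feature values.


underlying: fa-katob-iv-dt
CASE=ra - signalled by the affix fa-
SUR=ne - signalled by the affix -dt
GRD=ak - signalled by the affix -iv
check: fakatobivdt -> fakatobivdt -> fakatobuvdt
lemma: katob; CASE=ra; SUR=ne; GRD=ak


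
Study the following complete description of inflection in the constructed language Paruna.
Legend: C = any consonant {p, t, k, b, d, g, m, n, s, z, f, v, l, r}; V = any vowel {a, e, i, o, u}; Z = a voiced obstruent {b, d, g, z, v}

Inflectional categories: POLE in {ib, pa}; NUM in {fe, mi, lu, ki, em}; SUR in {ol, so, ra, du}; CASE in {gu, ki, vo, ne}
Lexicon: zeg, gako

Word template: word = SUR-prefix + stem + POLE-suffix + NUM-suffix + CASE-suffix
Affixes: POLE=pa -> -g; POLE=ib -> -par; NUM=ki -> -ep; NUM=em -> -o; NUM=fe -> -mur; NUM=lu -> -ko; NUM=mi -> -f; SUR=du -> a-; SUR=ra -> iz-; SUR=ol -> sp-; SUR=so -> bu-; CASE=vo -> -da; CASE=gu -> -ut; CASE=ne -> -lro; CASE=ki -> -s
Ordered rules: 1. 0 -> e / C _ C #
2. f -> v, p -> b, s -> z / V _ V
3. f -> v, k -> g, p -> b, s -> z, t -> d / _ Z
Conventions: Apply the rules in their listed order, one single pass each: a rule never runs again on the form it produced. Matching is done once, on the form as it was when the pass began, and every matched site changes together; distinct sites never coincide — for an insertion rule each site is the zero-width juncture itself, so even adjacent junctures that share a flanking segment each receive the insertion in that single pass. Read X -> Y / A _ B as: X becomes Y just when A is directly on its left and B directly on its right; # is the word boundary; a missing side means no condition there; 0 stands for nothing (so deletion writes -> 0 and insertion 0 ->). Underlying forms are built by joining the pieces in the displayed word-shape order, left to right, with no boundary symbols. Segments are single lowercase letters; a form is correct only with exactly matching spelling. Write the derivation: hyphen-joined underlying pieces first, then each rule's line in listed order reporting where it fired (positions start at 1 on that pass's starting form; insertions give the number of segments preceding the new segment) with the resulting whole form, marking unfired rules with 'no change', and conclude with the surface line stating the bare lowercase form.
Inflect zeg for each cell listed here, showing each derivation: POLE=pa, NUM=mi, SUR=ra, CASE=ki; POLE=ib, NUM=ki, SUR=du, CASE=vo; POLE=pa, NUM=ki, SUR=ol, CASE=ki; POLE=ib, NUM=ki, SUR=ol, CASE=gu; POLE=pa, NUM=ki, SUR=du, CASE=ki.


cell POLE=pa, NUM=mi, SUR=ra, CASE=ki:
underlying: iz-zeg-g-f-s
1. 0 -> e / C _ C #: inserts after position(s) 7: izzeggfes
2. f -> v, p -> b, s -> z / V _ V: no change
3. f -> v, k -> g, p -> b, s -> z, t -> d / _ Z: no change
surface: izzeggfes

cell POLE=ib, NUM=ki, SUR=du, CASE=vo:
underlying: a-zeg-par-ep-da
1. 0 -> e / C _ C #: no change
2. f -> v, p -> b, s -> z / V _ V: no change
3. f -> v, k -> g, p -> b, s -> z, t -> d / _ Z: fires at position(s) 9: azegparebda
surface: azegparebda

cell POLE=pa, NUM=ki, SUR=ol, CASE=ki:
underlying: sp-zeg-g-ep-s
1. 0 -> e / C _ C #: inserts after position(s) 8: spzeggepes
2. f -> v, p -> b, s -> z / V _ V: fires at position(s) 8: spzeggebes
3. f -> v, k -> g, p -> b, s -> z, t -> d / _ Z: fires at position(s) 2: sbzeggebes
surface: sbzeggebes

cell POLE=ib, NUM=ki, SUR=ol, CASE=gu:
underlying: sp-zeg-par-ep-ut
1. 0 -> e / C _ C #: no change
2. f -> v, p -> b, s -> z / V _ V: fires at position(s) 10: spzegparebut
3. f -> v, k -> g, p -> b, s -> z, t -> d / _ Z: fires at position(s) 2: sbzegparebut
surface: sbzegparebut

cell POLE=pa, NUM=ki, SUR=du, CASE=ki:
underlying: a-zeg-g-ep-s
1. 0 -> e / C _ C #: inserts after position(s) 7: azeggepes
2. f -> v, p -> b, s -> z / V _ V: fires at position(s) 7: azeggebes
3. f -> v, k -> g, p -> b, s -> z, t -> d / _ Z: no change
surface: azeggebes


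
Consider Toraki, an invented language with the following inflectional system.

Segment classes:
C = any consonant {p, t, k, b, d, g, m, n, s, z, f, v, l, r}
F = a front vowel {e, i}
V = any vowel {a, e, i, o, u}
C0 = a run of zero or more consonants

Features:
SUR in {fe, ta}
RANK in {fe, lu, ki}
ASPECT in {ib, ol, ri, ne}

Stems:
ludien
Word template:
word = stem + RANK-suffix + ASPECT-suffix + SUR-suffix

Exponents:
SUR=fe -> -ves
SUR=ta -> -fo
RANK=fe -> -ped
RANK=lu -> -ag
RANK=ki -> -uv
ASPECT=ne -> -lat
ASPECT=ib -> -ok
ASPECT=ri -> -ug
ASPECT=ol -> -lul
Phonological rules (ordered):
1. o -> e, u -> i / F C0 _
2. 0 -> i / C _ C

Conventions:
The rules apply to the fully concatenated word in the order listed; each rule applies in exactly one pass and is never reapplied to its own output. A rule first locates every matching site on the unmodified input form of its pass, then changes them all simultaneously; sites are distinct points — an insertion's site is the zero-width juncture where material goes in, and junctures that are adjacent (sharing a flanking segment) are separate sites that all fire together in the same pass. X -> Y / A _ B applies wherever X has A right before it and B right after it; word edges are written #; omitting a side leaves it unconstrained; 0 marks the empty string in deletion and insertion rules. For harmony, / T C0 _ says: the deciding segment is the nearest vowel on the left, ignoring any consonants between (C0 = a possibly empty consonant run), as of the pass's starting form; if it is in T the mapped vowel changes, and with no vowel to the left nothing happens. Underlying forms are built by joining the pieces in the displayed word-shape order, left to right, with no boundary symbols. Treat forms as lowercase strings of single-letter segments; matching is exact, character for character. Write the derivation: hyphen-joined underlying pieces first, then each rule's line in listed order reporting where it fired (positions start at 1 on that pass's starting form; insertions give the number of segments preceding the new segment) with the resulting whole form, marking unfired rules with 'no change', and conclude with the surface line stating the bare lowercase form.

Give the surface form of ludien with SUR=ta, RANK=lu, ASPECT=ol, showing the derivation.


underlying: ludien-ag-lul-fo
1. o -> e, u -> i / F C0 _: no change
2. 0 -> i / C _ C: inserts after position(s) 8, 11: ludienagilulifo
surface: ludienagilulifo


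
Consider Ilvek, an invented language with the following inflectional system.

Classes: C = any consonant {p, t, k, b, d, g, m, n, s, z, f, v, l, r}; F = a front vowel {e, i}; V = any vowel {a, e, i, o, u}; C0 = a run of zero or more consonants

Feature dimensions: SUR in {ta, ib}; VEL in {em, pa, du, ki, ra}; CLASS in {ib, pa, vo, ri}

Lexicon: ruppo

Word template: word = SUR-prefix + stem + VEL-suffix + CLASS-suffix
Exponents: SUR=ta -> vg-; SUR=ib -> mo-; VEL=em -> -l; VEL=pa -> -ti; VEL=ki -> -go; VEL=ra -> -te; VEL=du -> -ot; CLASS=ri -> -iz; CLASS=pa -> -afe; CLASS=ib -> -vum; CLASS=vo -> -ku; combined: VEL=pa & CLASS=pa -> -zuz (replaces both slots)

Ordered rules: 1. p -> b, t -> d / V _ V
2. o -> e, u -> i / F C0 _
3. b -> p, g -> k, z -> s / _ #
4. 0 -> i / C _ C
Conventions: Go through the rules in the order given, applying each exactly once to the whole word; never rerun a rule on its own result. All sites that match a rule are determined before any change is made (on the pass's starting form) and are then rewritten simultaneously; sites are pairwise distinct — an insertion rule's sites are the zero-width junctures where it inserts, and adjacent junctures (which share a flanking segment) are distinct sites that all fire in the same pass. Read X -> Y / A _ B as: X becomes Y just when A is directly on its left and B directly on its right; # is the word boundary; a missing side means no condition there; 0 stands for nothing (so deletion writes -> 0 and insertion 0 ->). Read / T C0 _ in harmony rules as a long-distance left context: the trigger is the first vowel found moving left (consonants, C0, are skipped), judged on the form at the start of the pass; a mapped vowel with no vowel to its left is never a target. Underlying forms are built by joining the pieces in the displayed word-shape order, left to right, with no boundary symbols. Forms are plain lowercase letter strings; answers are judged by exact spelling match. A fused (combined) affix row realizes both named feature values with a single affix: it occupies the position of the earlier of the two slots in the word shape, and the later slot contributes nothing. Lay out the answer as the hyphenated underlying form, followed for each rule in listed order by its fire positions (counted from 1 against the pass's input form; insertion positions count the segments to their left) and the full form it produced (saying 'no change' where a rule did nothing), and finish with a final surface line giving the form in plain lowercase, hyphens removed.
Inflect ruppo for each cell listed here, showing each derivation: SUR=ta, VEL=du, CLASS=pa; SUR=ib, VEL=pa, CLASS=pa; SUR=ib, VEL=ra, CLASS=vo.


cell SUR=ta, VEL=du, CLASS=pa:
underlying: vg-ruppo-ot-afe
1. p -> b, t -> d / V _ V: fires at position(s) 9: vgruppoodafe
2. o -> e, u -> i / F C0 _: no change
3. b -> p, g -> k, z -> s / _ #: no change
4. 0 -> i / C _ C: inserts after position(s) 1, 2, 5: vigirupipoodafe
surface: vigirupipoodafe

cell SUR=ib, VEL=pa, CLASS=pa:
underlying: mo-ruppo-zuz
1. p -> b, t -> d / V _ V: no change
2. o -> e, u -> i / F C0 _: no change
3. b -> p, g -> k, z -> s / _ #: fires at position(s) 10: moruppozus
4. 0 -> i / C _ C: inserts after position(s) 5: morupipozus
surface: morupipozus

cell SUR=ib, VEL=ra, CLASS=vo:
underlying: mo-ruppo-te-ku
1. p -> b, t -> d / V _ V: fires at position(s) 8: moruppodeku
2. o -> e, u -> i / F C0 _: fires at position(s) 11: moruppodeki
3. b -> p, g -> k, z -> s / _ #: no change
4. 0 -> i / C _ C: inserts after position(s) 5: morupipodeki
surface: morupipodeki


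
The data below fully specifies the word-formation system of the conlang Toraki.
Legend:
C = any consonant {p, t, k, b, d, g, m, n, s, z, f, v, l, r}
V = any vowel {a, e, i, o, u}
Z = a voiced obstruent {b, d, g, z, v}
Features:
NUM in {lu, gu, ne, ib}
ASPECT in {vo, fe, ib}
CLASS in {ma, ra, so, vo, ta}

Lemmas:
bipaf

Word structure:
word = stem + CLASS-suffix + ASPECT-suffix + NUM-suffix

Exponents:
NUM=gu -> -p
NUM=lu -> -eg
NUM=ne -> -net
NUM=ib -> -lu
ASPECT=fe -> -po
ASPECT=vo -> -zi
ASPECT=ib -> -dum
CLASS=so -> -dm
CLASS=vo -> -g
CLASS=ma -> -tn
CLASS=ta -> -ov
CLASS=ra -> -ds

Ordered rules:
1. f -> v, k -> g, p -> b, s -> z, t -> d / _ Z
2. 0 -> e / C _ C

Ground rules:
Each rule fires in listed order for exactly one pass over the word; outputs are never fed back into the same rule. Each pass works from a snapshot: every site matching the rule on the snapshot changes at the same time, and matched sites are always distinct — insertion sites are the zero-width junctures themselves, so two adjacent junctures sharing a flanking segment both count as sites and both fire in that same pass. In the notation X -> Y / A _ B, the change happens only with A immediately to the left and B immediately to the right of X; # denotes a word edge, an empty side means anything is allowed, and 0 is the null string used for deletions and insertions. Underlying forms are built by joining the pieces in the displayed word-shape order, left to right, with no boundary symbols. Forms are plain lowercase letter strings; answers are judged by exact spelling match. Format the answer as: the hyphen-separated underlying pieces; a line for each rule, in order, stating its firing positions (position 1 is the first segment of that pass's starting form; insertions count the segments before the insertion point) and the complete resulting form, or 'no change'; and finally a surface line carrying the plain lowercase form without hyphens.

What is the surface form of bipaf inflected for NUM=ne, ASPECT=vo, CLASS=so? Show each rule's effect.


underlying: bipaf-dm-zi-net
1. f -> v, k -> g, p -> b, s -> z, t -> d / _ Z: fires at position(s) 5: bipavdmzinet
2. 0 -> e / C _ C: inserts after position(s) 5, 6, 7: bipavedemezinet
surface: bipavedemezinet


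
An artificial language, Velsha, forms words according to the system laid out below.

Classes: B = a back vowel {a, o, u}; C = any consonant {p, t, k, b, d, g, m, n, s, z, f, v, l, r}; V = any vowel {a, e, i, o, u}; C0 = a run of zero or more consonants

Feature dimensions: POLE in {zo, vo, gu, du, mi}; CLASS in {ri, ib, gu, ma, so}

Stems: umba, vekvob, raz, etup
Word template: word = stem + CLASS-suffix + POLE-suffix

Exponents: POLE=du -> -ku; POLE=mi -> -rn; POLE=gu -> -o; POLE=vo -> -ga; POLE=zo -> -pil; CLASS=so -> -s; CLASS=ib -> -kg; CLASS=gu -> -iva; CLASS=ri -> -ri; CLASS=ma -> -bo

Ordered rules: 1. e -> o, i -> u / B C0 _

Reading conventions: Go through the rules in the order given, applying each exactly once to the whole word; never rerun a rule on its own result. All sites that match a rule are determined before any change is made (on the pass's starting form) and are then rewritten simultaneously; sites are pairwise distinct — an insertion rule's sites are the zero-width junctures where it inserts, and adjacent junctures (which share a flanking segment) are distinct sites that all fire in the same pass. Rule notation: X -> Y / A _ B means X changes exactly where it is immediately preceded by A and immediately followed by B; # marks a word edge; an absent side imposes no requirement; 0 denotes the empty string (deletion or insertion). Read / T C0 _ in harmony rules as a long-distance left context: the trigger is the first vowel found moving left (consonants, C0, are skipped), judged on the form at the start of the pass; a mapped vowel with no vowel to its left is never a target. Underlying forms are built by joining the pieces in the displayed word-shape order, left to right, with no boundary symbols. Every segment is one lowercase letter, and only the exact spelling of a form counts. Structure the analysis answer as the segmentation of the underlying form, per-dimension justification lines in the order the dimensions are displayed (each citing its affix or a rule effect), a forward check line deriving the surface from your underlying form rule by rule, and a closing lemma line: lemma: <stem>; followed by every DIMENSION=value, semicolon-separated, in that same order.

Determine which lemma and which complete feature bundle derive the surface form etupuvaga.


underlying: etup-iva-ga
POLE=vo - signalled by the affix -ga
CLASS=gu - signalled by the affix -iva
check: etupivaga -> etupuvaga
lemma: etup; POLE=vo; CLASS=gu
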